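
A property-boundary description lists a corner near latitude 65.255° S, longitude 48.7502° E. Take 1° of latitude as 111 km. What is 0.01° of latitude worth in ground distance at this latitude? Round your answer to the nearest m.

1110 m

0.01° × 111000 m/° = 1110 m.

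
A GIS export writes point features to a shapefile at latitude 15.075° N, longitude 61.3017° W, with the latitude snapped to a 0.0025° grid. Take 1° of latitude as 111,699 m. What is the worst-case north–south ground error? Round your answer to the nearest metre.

140 metres

With a 0.0025° grid the true value lies within half a step, ±0.0025°/2 = ±0.00125°, of the stored one.
So the N–S error is at most 0.00125 × 111699 = 139.624 m.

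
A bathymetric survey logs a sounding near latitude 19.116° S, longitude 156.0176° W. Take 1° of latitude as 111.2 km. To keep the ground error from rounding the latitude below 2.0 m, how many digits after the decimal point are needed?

5 decimal places

One degree of latitude covers 111200 m.
N decimal places → at most half a unit in the last place, 0.5 × 10⁻ᴺ° = 111200/2 × 10⁻ᴺ m.
Setting 55600 × 10⁻ᴺ ≤ 2.0 gives 10ᴺ ≥ 2.78e+04, i.e. N ≥ 4.44.
At 4 places the error can reach 5.56 m, but 5 places keeps it to 0.556 m.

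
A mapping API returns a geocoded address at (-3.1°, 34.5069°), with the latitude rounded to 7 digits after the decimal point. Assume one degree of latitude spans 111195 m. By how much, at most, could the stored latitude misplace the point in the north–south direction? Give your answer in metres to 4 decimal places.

Rounding to 7 decimal places leaves the latitude within ±5e-08° of the true value.
Along the meridian that is 5e-08° × 111195 m/° = 0.00555975 m.

0.0056 metres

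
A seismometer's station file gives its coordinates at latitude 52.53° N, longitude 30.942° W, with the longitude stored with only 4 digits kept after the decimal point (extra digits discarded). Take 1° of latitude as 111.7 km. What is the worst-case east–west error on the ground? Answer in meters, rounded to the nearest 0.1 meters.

6.8 meters

Truncating at 4 decimal places can drop up to a full unit in the last place, so the longitude may be off by as much as 0.0001°.
Parallels shrink by cos φ, so at 52.53° a degree of longitude is 111700 × 0.6083 ≈ 67952.2 m.
So at most 0.0001° × 67952.2 ≈ 6.79522 m east–west.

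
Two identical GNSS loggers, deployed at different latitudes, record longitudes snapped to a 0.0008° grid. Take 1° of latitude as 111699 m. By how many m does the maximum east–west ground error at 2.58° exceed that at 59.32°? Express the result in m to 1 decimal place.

21.8 m

With a 0.0008° grid the true value lies within half a step, ±0.0008°/2 = ±0.0004°, of the stored one.
At 2.58°: 0.0004° × 111699 × cos 2.58° = 0.0004 × 111699 × 0.9990 ≈ 44.634 m.
Error at 59.32° = 0.0004° × 111699 × cos 59.32° ≈ 44.68 × 0.5102 = 22.797 m.
Difference: 44.634 − 22.797 = 21.837 m.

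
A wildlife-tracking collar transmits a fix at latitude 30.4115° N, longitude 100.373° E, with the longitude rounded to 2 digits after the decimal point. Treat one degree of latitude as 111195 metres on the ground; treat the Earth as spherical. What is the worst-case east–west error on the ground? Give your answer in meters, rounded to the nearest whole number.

479 meters

Rounding to 2 decimal places leaves the longitude within ±0.005° of the true value.
At latitude 30.4115° a degree of longitude spans 111195 m × cos 30.4115° = 111195 × 0.8624 ≈ 95895.9 m.
Maximum E–W displacement: 0.005 × 95895.9 = 479.48 m.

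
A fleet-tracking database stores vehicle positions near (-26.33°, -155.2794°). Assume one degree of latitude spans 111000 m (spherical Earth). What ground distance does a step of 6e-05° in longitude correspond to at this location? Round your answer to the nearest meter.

One degree of longitude here spans 111000 × cos 26.33° = 111000 × 0.8963 ≈ 99484.2 m; 6e-05° of that is 5.96905 m.

6 meters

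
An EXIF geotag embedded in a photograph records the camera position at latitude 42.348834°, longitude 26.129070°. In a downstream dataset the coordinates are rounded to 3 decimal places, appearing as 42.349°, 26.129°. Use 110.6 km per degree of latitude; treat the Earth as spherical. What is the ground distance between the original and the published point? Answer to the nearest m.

19 m

The latitude changed by -0.000166° and the longitude by +0.000070°.
North–south shift: -0.000166 × 110600 = -18.3596 m.
E–W at 42.349°: 0.000070° × 110600 × cos 42.349° = 0.000070 × 110600 × 0.7391 ≈ 5.72177 m.
Combined displacement = (18.3596² + 5.72177²)^½ ≈ 19.2305 m.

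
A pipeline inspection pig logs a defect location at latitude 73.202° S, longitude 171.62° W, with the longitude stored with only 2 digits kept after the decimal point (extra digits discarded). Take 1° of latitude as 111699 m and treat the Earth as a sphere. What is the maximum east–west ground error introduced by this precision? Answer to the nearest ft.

1059 ft

Truncating at 2 decimal places can drop up to a full unit in the last place, so the longitude may be off by as much as 0.01°.
One degree of longitude at 73.202° is 111699 × cos 73.202° ≈ 111699 × 0.2890 = 32280.8 m.
East–west error: 0.01° × 32280.8 m/° ≈ 322.808 m.
Converting: 322.808 m × 3.2808 ft/m ≈ 1059.1 ft.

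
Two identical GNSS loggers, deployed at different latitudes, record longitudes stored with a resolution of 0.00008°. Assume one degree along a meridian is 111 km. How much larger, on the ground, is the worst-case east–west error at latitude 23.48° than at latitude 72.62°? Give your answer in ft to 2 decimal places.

9.01 ft

With a 0.00008° grid the true value lies within half a step, ±0.00008°/2 = ±4e-05°, of the stored one.
Error at 23.48° = 4e-05° × 111000 × cos 23.48° ≈ 4.44 × 0.9172 = 4.0724 m.
Error at 72.62° = 4e-05° × 111000 × cos 72.62° ≈ 4.44 × 0.2987 = 1.3263 m.
Difference: 4.0724 − 1.3263 = 2.7461 m.
Converting: 2.7461 m × 3.2808 ft/m ≈ 9.0095 ft.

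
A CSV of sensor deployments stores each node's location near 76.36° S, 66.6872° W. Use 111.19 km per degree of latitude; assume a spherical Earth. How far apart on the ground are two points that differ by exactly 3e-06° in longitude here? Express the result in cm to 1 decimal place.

3e-06° of longitude at 76.36° is 3e-06 × 111190 × cos 76.36° ≈ 3e-06 × 26220.9 = 0.0786627 m.
That is 0.0786627 m = 7.8663 cm.

7.9 cm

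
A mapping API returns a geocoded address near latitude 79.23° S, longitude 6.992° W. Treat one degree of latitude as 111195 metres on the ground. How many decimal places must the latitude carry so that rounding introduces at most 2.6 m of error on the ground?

One degree of latitude covers 111195 m.
Rounding to N decimal places gives at most 0.5 × 10⁻ᴺ degrees of error, i.e. 0.5 × 10⁻ᴺ × 111195 m.
Setting 55597.5 × 10⁻ᴺ ≤ 2.6 gives 10ᴺ ≥ 2.138e+04, i.e. N ≥ 4.33.
So 5 decimal places suffice (0.556 m); 4 would allow up to 5.56 m.

5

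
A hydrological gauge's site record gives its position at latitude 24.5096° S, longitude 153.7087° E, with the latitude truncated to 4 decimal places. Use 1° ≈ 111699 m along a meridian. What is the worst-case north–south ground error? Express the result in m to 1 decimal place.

Truncating at 4 decimal places can drop up to a full unit in the last place, so the latitude may be off by as much as 0.0001°.
Along the meridian that is 0.0001° × 111699 m/° = 11.1699 m.

11.2 m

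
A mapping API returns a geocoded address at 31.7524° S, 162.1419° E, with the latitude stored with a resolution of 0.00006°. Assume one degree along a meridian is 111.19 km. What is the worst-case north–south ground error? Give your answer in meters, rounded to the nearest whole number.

3 meters

With a 0.00006° grid the true value lies within half a step, ±0.00006°/2 = ±3e-05°, of the stored one.
Along the meridian that is 3e-05° × 111190 m/° = 3.3357 m.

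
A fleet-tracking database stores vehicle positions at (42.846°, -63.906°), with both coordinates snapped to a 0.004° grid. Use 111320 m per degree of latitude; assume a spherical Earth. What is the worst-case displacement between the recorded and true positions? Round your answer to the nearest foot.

With a 0.004° grid the true value lies within half a step, ±0.004°/2 = ±0.002°, of the stored one.
Latitude error → 0.002 × 111320 = 222.64 m along the meridian.
Longitude error → 0.002 × 111320 × cos 42.846° = 0.002 × 111320 × 0.7332 ≈ 163.236 m.
The two errors are perpendicular, so the maximum displacement is √(222.64² + 163.236²) ≈ 276.07 m.
Converting: 276.07 m × 3.2808 ft/m ≈ 905.74 ft.

906 feet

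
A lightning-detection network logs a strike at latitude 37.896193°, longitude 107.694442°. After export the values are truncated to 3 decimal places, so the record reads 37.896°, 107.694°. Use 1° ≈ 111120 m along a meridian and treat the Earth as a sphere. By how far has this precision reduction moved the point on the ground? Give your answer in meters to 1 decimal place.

Δlat = 37.896193 − 37.896 = +0.000193°; Δlon = 107.694442 − 107.694 = +0.000442°.
North–south shift: 0.000193 × 111120 = 21.4462 m.
E–W at 37.896°: 0.000442° × 111120 × cos 37.896° = 0.000442 × 111120 × 0.7891 ≈ 38.758 m.
Distance: √(21.4462² + 38.758²) ≈ 44.2958 m.

44.3 meters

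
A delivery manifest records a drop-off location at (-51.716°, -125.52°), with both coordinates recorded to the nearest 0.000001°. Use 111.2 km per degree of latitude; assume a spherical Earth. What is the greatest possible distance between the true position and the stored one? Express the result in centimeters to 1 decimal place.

Rounding to 6 decimal places leaves each coordinate within ±5e-07° of the true value.
Latitude error → 5e-07 × 111200 = 0.0556 m along the meridian.
East–west component at 51.716°: 5e-07° × 111200 × cos 51.716° ≈ 5e-07 × 68895.1 ≈ 0.0344475 m.
Worst case both components are at the extreme and orthogonal: √(0.0556² + 0.0344475²) ≈ 0.0654064 m.
That is 0.0654064 m = 6.5406 cm.

6.5 centimeters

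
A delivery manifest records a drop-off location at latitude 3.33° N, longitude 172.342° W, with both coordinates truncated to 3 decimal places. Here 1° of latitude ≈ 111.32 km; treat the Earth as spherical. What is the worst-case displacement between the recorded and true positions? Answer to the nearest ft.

516 ft

Truncating at 3 decimal places can drop up to a full unit in the last place, so each coordinate may be off by as much as 0.001°.
Latitude error → 0.001 × 111320 = 111.32 m along the meridian.
E–W at 3.33°: 0.001° × 111320 × cos 3.33° = 0.001 × 111320 × 0.9983 ≈ 111.132 m.
The two errors are perpendicular, so the maximum displacement is √(111.32² + 111.132²) ≈ 157.297 m.
Converting: 157.297 m × 3.2808 ft/m ≈ 516.07 ft.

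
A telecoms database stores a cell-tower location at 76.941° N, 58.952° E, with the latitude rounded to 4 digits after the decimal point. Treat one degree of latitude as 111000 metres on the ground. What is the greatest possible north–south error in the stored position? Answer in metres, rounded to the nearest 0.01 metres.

5.55 metres

Rounding to 4 decimal places leaves the latitude within ±5e-05° of the true value.
So the N–S error is at most 5e-05 × 111000 = 5.55 m.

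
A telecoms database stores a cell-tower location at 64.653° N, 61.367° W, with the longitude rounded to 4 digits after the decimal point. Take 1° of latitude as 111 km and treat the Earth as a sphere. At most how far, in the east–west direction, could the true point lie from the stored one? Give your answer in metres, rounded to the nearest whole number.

Rounding to 4 decimal places leaves the longitude within ±5e-05° of the true value.
Parallels shrink by cos φ, so at 64.653° a degree of longitude is 111000 × 0.4281 ≈ 47519 m.
East–west error: 5e-05° × 47519 m/° ≈ 2.37595 m.

2 metres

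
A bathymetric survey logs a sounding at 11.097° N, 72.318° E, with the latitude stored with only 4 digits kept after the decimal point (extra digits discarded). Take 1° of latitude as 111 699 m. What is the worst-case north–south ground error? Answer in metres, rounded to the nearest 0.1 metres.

Truncating at 4 decimal places can drop up to a full unit in the last place, so the latitude may be off by as much as 0.0001°.
Along the meridian that is 0.0001° × 111699 m/° = 11.1699 m.

11.2 metres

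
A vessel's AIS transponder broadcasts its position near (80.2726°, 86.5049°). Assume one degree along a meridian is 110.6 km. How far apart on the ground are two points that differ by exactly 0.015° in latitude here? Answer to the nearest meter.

1659 meters

0.015° × 110600 m/° = 1659 m.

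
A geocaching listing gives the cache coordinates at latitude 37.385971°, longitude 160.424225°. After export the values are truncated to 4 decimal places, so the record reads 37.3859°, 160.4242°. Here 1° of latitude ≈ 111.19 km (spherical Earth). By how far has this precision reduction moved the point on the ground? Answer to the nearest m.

The latitude changed by +0.000071° and the longitude by +0.000025°.
N–S: 0.000071° × 111190 m/° = 7.89449 m.
E–W at 37.3859°: 0.000025° × 111190 × cos 37.3859° = 0.000025 × 111190 × 0.7946 ≈ 2.20869 m.
Hypotenuse of the two orthogonal shifts: √(7.89449² + 2.20869²) = 8.19764 m.

8 m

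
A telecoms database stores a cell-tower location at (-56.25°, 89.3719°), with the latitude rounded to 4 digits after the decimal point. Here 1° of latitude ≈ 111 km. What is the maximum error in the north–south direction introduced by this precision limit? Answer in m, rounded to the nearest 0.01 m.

5.55 m

Rounding to 4 decimal places leaves the latitude within ±5e-05° of the true value.
Along the meridian that is 5e-05° × 111000 m/° = 5.55 m.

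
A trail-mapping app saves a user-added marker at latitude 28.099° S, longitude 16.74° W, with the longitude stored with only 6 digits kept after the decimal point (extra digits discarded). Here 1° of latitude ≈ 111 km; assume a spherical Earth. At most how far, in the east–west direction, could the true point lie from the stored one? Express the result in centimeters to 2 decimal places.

9.79 centimeters

Truncating at 6 decimal places can drop up to a full unit in the last place, so the longitude may be off by as much as 1e-06°.
One degree of longitude at 28.099° is 111000 × cos 28.099° ≈ 111000 × 0.8821 = 97917 m.
So at most 1e-06° × 97917 ≈ 0.097917 m east–west.
That is 0.097917 m = 9.7917 cm.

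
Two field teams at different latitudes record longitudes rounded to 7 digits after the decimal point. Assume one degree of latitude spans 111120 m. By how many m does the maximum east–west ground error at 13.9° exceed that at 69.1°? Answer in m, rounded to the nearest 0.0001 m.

0.0034 m

Rounding to 7 decimal places leaves the longitude within ±5e-08° of the true value.
Error at 13.9° = 5e-08° × 111120 × cos 13.9° ≈ 0.005556 × 0.9707 = 0.0053933 m.
Error at 69.1° = 5e-08° × 111120 × cos 69.1° ≈ 0.005556 × 0.3567 = 0.001982 m.
Difference: 0.0053933 − 0.001982 = 0.0034113 m.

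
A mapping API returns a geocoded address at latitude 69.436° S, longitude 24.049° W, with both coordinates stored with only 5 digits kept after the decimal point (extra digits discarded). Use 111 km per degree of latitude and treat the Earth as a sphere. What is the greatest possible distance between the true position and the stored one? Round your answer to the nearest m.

Truncating at 5 decimal places can drop up to a full unit in the last place, so each coordinate may be off by as much as 1e-05°.
North–south component: 1e-05° × 111000 = 1.11 m.
E–W at 69.436°: 1e-05° × 111000 × cos 69.436° = 1e-05 × 111000 × 0.3513 ≈ 0.389891 m.
Combining orthogonally: (1.11² + 0.389891²)^½ ≈ 1.17648 m.

1 m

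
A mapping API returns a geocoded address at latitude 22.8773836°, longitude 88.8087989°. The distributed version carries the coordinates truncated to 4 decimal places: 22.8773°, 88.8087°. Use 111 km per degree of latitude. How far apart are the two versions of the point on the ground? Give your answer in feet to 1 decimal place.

The latitude changed by +0.0000836° and the longitude by +0.0000989°.
N–S: 0.0000836° × 111000 m/° = 9.2796 m.
E–W at 22.8773°: 0.0000989° × 111000 × cos 22.8773° = 0.0000989 × 111000 × 0.9213 ≈ 10.1144 m.
Distance: √(9.2796² + 10.1144²) ≈ 13.7263 m.
Converting: 13.7263 m × 3.2808 ft/m ≈ 45.034 ft.

45.0 feet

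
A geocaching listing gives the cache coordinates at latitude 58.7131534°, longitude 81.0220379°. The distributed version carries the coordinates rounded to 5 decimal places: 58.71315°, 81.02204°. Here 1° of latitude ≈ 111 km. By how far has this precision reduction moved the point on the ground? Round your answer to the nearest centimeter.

40 centimeters

Δlat = 58.7131534 − 58.71315 = +0.0000034°; Δlon = 81.0220379 − 81.02204 = -0.0000021°.
N–S: 0.0000034° × 111000 m/° = 0.3774 m.
E–W at 58.7131°: -0.0000021° × 111000 × cos 58.7131° = -0.0000021 × 111000 × 0.5193 ≈ -0.121054 m.
Distance: √(0.3774² + 0.121054²) ≈ 0.396339 m.
That is 0.396339 m = 39.634 cm.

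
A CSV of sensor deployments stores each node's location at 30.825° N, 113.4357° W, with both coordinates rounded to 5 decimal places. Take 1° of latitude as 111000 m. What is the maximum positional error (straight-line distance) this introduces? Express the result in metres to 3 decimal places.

Rounding to 5 decimal places leaves each coordinate within ±5e-06° of the true value.
North–south component: 5e-06° × 111000 = 0.555 m.
East–west component at 30.825°: 5e-06° × 111000 × cos 30.825° ≈ 5e-06 × 95319.7 ≈ 0.476599 m.
Combining orthogonally: (0.555² + 0.476599²)^½ ≈ 0.731554 m.

0.732 metres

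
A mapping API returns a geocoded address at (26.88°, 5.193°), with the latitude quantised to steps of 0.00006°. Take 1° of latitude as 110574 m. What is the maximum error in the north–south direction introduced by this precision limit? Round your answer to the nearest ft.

11 ft

With a 0.00006° grid the true value lies within half a step, ±0.00006°/2 = ±3e-05°, of the stored one.
So the N–S error is at most 3e-05 × 110574 = 3.31722 m.
Converting: 3.31722 m × 3.2808 ft/m ≈ 10.883 ft.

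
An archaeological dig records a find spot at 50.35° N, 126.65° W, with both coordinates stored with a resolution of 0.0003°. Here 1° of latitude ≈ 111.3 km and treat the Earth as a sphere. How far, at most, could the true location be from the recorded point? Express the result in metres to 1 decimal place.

With a 0.0003° grid the true value lies within half a step, ±0.0003°/2 = ±0.00015°, of the stored one.
North–south component: 0.00015° × 111300 = 16.695 m.
E–W at 50.35°: 0.00015° × 111300 × cos 50.35° = 0.00015 × 111300 × 0.6381 ≈ 10.653 m.
The two errors are perpendicular, so the maximum displacement is √(16.695² + 10.653²) ≈ 19.8043 m.

19.8 metres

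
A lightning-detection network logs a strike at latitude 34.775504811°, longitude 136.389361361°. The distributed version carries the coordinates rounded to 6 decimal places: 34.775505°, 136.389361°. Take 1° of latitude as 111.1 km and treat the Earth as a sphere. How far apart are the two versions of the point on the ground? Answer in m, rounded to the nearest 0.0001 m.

Δlat = 34.775504811 − 34.775505 = -0.000000189°; Δlon = 136.389361361 − 136.389361 = +0.000000361°.
North–south shift: -0.000000189 × 111100 = -0.0209979 m.
E–W at 34.7755°: 0.000000361° × 111100 × cos 34.7755° = 0.000000361 × 111100 × 0.8214 ≈ 0.0329437 m.
Combined displacement = (0.0209979² + 0.0329437²)^½ ≈ 0.0390666 m.

0.0391 m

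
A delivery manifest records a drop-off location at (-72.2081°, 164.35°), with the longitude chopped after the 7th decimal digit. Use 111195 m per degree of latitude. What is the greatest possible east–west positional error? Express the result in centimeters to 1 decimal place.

Truncating at 7 decimal places can drop up to a full unit in the last place, so the longitude may be off by as much as 1e-07°.
At latitude 72.2081° a degree of longitude spans 111195 m × cos 72.2081° = 111195 × 0.3056 ≈ 33976.8 m.
Maximum E–W displacement: 1e-07 × 33976.8 = 0.00339768 m.
That is 0.00339768 m = 0.33977 cm.

0.3 centimeters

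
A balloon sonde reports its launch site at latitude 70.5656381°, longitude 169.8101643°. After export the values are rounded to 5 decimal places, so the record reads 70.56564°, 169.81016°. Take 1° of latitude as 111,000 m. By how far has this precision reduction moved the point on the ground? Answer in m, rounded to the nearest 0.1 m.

The latitude changed by -0.0000019° and the longitude by +0.0000043°.
North–south shift: -0.0000019 × 111000 = -0.2109 m.
East–west at this latitude: 0.0000043° × 111000 × cos 70.5656° ≈ 0.0000043 × 36932.7 = 0.15881 m.
Combined displacement = (0.2109² + 0.15881²)^½ ≈ 0.264007 m.

0.3 m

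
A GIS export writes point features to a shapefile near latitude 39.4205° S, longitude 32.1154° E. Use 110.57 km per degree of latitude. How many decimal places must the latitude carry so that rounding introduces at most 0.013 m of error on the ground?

7 decimal places

One degree of latitude covers 110570 m.
N decimal places → at most half a unit in the last place, 0.5 × 10⁻ᴺ° = 110570/2 × 10⁻ᴺ m.
Setting 55285 × 10⁻ᴺ ≤ 0.013 gives 10ᴺ ≥ 4.253e+06, i.e. N ≥ 6.63.
N = 6 would give 0.0553 m (too coarse); N = 7 gives 0.00553 m ≤ 0.013 m.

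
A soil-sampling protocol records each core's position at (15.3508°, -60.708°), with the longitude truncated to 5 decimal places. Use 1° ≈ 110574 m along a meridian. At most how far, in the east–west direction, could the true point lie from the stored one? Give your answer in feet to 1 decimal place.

Truncating at 5 decimal places can drop up to a full unit in the last place, so the longitude may be off by as much as 1e-05°.
At latitude 15.3508° a degree of longitude spans 110574 m × cos 15.3508° = 110574 × 0.9643 ≈ 106629 m.
East–west error: 1e-05° × 106629 m/° ≈ 1.06629 m.
Converting: 1.06629 m × 3.2808 ft/m ≈ 3.4983 ft.

3.5 feet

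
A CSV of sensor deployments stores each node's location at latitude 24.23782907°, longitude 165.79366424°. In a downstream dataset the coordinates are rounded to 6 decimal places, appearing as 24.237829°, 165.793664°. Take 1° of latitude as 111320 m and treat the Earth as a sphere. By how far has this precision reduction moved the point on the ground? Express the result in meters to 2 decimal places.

The latitude changed by +0.00000007° and the longitude by +0.00000024°.
N–S: 0.00000007° × 111320 m/° = 0.0077924 m.
E–W at 24.2378°: 0.00000024° × 111320 × cos 24.2378° = 0.00000024 × 111320 × 0.9118 ≈ 0.0243617 m.
Hypotenuse of the two orthogonal shifts: √(0.0077924² + 0.0243617²) = 0.0255776 m.

0.03 meters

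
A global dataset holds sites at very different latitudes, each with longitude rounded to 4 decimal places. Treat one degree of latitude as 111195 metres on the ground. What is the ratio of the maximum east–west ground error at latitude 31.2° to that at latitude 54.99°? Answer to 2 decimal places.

1.49

Rounding to 4 decimal places leaves the longitude within ±5e-05° of the true value.
Error at 31.2° = 5e-05° × 111195 × cos 31.2° ≈ 5.5598 × 0.8554 = 4.7556 m.
Error at 54.99° = 5e-05° × 111195 × cos 54.99° ≈ 5.5598 × 0.5737 = 3.1897 m.
The ratio reduces to cos 31.2° / cos 54.99° = 0.8554/0.5737 ≈ 1.4909.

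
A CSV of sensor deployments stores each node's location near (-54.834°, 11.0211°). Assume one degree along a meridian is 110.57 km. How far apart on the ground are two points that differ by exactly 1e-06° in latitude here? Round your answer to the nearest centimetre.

11 centimetres

1e-06° × 110570 m/° = 0.11057 m.
That is 0.11057 m = 11.057 cm.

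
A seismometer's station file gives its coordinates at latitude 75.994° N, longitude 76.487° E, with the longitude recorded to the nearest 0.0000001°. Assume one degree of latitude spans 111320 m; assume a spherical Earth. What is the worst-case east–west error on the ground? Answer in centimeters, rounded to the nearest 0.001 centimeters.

0.135 centimeters

Rounding to 7 decimal places leaves the longitude within ±5e-08° of the true value.
Parallels shrink by cos φ, so at 75.994° a degree of longitude is 111320 × 0.2420 ≈ 26942.1 m.
Maximum E–W displacement: 5e-08 × 26942.1 = 0.0013471 m.
That is 0.0013471 m = 0.13471 cm.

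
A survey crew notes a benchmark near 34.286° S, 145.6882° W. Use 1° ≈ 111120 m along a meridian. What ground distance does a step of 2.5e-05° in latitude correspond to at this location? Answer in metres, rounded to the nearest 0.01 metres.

2.5e-05° × 111120 m/° = 2.778 m.

2.78 metres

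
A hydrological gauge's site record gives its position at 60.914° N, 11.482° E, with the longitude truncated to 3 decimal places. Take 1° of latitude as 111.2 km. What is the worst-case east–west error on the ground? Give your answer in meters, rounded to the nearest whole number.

Truncating at 3 decimal places can drop up to a full unit in the last place, so the longitude may be off by as much as 0.001°.
Parallels shrink by cos φ, so at 60.914° a degree of longitude is 111200 × 0.4861 ≈ 54056.8 m.
East–west error: 0.001° × 54056.8 m/° ≈ 54.0568 m.

54 meters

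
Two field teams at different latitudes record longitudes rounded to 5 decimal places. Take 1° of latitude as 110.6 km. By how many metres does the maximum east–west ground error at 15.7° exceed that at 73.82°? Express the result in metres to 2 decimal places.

Rounding to 5 decimal places leaves the longitude within ±5e-06° of the true value.
Error at 15.7° = 5e-06° × 110600 × cos 15.7° ≈ 0.553 × 0.9627 = 0.53237 m.
At 73.82°: 5e-06° × 110600 × cos 73.82° = 5e-06 × 110600 × 0.2787 ≈ 0.1541 m.
So the lower-latitude error exceeds the higher by 0.53237 − 0.1541 = 0.37827 m.

0.38 metres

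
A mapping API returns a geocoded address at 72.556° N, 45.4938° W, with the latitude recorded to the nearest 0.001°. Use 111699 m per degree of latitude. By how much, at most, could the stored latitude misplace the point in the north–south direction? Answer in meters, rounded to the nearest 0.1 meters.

55.8 meters

Rounding to 3 decimal places leaves the latitude within ±0.0005° of the true value.
North–south distance: 0.0005° × 111699 m/° = 55.8495 m.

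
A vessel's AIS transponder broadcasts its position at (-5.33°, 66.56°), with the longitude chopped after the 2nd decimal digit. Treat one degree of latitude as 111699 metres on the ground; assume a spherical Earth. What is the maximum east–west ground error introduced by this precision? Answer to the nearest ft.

3649 ft

Truncating at 2 decimal places can drop up to a full unit in the last place, so the longitude may be off by as much as 0.01°.
Parallels shrink by cos φ, so at 5.33° a degree of longitude is 111699 × 0.9957 ≈ 111216 m.
Maximum E–W displacement: 0.01 × 111216 = 1112.16 m.
Converting: 1112.16 m × 3.2808 ft/m ≈ 3648.8 ft.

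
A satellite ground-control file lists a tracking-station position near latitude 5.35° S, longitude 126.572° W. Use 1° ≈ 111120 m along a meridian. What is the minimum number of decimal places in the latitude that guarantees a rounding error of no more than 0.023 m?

One degree of latitude covers 111120 m.
With N decimal places the half-ulp bound is 0.5·10⁻ᴺ°, or 0.5·10⁻ᴺ × 111120 m on the ground.
Need 0.5 × 111120 × 10⁻ᴺ ≤ 0.023 → 10⁻ᴺ ≤ 4.140e-07, so N ≥ 6.38.
N = 6 would give 0.0556 m (too coarse); N = 7 gives 0.00556 m ≤ 0.023 m.

7 decimal places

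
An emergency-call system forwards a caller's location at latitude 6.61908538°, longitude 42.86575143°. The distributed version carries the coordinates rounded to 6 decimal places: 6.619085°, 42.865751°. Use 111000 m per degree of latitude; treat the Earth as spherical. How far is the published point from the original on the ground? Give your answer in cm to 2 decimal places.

6.35 cm

Δlat = 6.61908538 − 6.619085 = +0.00000038°; Δlon = 42.86575143 − 42.865751 = +0.00000043°.
N–S: 0.00000038° × 111000 m/° = 0.04218 m.
E–W at 6.61909°: 0.00000043° × 111000 × cos 6.61909° = 0.00000043 × 111000 × 0.9933 ≈ 0.0474119 m.
Combined displacement = (0.04218² + 0.0474119²)^½ ≈ 0.0634589 m.
That is 0.0634589 m = 6.3459 cm.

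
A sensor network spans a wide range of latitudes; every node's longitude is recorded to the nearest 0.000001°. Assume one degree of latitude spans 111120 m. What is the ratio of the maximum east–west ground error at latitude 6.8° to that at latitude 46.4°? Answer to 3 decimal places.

1.440

Rounding to 6 decimal places leaves the longitude within ±5e-07° of the true value.
Error at 6.8° = 5e-07° × 111120 × cos 6.8° ≈ 0.05556 × 0.9930 = 0.055169 m.
Error at 46.4° = 5e-07° × 111120 × cos 46.4° ≈ 0.05556 × 0.6896 = 0.038315 m.
Ratio: 0.055169 / 0.038315 = cos 6.8° / cos 46.4° ≈ 1.4399.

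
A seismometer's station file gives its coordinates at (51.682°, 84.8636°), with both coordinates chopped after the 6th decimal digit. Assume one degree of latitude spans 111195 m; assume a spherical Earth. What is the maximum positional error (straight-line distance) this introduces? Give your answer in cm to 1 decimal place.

Truncating at 6 decimal places can drop up to a full unit in the last place, so each coordinate may be off by as much as 1e-06°.
N–S: 1e-06° × 111195 m/° = 0.111195 m.
E–W at 51.682°: 1e-06° × 111195 × cos 51.682° = 1e-06 × 111195 × 0.6200 ≈ 0.0689437 m.
Worst case both components are at the extreme and orthogonal: √(0.111195² + 0.0689437²) ≈ 0.130834 m.
That is 0.130834 m = 13.083 cm.

13.1 cm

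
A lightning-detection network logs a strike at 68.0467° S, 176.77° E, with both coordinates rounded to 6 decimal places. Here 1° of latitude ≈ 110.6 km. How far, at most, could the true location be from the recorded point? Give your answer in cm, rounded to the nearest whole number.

6 cm

Rounding to 6 decimal places leaves each coordinate within ±5e-07° of the true value.
North–south component: 5e-07° × 110600 = 0.0553 m.
East–west component at 68.0467°: 5e-07° × 110600 × cos 68.0467° ≈ 5e-07 × 41347.9 ≈ 0.0206739 m.
Worst case both components are at the extreme and orthogonal: √(0.0553² + 0.0206739²) ≈ 0.0590381 m.
That is 0.0590381 m = 5.9038 cm.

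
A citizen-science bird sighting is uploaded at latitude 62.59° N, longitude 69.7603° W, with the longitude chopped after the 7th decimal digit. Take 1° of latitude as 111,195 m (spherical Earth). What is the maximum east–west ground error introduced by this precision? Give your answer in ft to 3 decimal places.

0.017 ft

Truncating at 7 decimal places can drop up to a full unit in the last place, so the longitude may be off by as much as 1e-07°.
Parallels shrink by cos φ, so at 62.59° a degree of longitude is 111195 × 0.4604 ≈ 51189.1 m.
So at most 1e-07° × 51189.1 ≈ 0.00511891 m east–west.
Converting: 0.00511891 m × 3.2808 ft/m ≈ 0.016794 ft.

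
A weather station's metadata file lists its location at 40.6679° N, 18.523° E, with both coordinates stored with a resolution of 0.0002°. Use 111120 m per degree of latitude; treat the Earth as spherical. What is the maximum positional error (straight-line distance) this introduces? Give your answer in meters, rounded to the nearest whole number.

With a 0.0002° grid the true value lies within half a step, ±0.0002°/2 = ±0.0001°, of the stored one.
North–south component: 0.0001° × 111120 = 11.112 m.
East–west component at 40.6679°: 0.0001° × 111120 × cos 40.6679° ≈ 0.0001 × 84284.5 ≈ 8.42845 m.
The two errors are perpendicular, so the maximum displacement is √(11.112² + 8.42845²) ≈ 13.9469 m.

14 meters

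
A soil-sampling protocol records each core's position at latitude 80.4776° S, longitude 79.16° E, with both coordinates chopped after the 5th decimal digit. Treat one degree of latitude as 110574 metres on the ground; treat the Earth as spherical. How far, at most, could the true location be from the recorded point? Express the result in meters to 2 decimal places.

Truncating at 5 decimal places can drop up to a full unit in the last place, so each coordinate may be off by as much as 1e-05°.
Latitude error → 1e-05 × 110574 = 1.10574 m along the meridian.
Longitude error → 1e-05 × 110574 × cos 80.4776° = 1e-05 × 110574 × 0.1654 ≈ 0.182926 m.
The two errors are perpendicular, so the maximum displacement is √(1.10574² + 0.182926²) ≈ 1.12077 m.

1.12 meters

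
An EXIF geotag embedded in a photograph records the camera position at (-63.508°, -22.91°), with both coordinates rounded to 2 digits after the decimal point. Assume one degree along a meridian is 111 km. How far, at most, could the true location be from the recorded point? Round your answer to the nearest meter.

Rounding to 2 decimal places leaves each coordinate within ±0.005° of the true value.
North–south component: 0.005° × 111000 = 555 m.
East–west component at 63.508°: 0.005° × 111000 × cos 63.508° ≈ 0.005 × 49514.1 ≈ 247.57 m.
Worst case both components are at the extreme and orthogonal: √(555² + 247.57²) ≈ 607.714 m.

608 meters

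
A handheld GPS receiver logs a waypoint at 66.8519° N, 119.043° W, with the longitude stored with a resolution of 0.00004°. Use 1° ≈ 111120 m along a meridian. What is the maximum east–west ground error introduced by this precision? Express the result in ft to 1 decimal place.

With a 0.00004° grid the true value lies within half a step, ±0.00004°/2 = ±2e-05°, of the stored one.
At latitude 66.8519° a degree of longitude spans 111120 m × cos 66.8519° = 111120 × 0.3931 ≈ 43682.3 m.
So at most 2e-05° × 43682.3 ≈ 0.873646 m east–west.
In feet: 0.873646 m ÷ 0.3048 ≈ 2.8663 ft.

2.9 ft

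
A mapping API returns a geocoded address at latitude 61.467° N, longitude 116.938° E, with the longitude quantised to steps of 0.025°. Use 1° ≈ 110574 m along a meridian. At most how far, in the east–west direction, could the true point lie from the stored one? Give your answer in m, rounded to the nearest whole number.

660 m

With a 0.025° grid the true value lies within half a step, ±0.025°/2 = ±0.0125°, of the stored one.
One degree of longitude at 61.467° is 110574 × cos 61.467° ≈ 110574 × 0.4777 = 52817.3 m.
Maximum E–W displacement: 0.0125 × 52817.3 = 660.216 m.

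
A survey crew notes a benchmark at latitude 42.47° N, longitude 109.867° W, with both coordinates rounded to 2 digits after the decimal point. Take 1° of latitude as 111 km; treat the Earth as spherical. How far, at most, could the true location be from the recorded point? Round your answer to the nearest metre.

690 metres

Rounding to 2 decimal places leaves each coordinate within ±0.005° of the true value.
North–south component: 0.005° × 111000 = 555 m.
East–west component at 42.47°: 0.005° × 111000 × cos 42.47° ≈ 0.005 × 81877 ≈ 409.385 m.
Worst case both components are at the extreme and orthogonal: √(555² + 409.385²) ≈ 689.653 m.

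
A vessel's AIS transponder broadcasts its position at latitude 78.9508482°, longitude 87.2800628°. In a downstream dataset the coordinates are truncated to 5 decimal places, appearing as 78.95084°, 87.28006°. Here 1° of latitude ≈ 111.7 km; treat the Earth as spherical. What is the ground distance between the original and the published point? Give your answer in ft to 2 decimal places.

3.01 ft

Δlat = 78.9508482 − 78.95084 = +0.0000082°; Δlon = 87.2800628 − 87.28006 = +0.0000028°.
North–south shift: 0.0000082 × 111700 = 0.91594 m.
East–west at this latitude: 0.0000028° × 111700 × cos 78.9508° ≈ 0.0000028 × 21407.4 = 0.0599408 m.
Distance: √(0.91594² + 0.0599408²) ≈ 0.917899 m.
Converting: 0.917899 m × 3.2808 ft/m ≈ 3.0115 ft.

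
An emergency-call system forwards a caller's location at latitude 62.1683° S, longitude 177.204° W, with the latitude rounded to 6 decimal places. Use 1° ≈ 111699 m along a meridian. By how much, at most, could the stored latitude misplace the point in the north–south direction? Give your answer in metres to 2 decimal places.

Rounding to 6 decimal places leaves the latitude within ±5e-07° of the true value.
So the N–S error is at most 5e-07 × 111699 = 0.0558495 m.

0.06 metres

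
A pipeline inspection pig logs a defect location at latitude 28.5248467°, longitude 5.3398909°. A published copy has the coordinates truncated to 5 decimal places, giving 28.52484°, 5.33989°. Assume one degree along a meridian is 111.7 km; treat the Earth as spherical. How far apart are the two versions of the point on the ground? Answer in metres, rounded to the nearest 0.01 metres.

0.75 metres

Δlat = 28.5248467 − 28.52484 = +0.0000067°; Δlon = 5.3398909 − 5.33989 = +0.0000009°.
North–south shift: 0.0000067 × 111700 = 0.74839 m.
East–west at this latitude: 0.0000009° × 111700 × cos 28.5248° ≈ 0.0000009 × 98140.8 = 0.0883267 m.
Combined displacement = (0.74839² + 0.0883267²)^½ ≈ 0.753584 m.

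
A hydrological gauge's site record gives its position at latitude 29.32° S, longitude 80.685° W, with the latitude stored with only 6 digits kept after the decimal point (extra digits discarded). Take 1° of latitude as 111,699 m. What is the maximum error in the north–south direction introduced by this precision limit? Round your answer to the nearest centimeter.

11 centimeters

Truncating at 6 decimal places can drop up to a full unit in the last place, so the latitude may be off by as much as 1e-06°.
So the N–S error is at most 1e-06 × 111699 = 0.111699 m.
That is 0.111699 m = 11.17 cm.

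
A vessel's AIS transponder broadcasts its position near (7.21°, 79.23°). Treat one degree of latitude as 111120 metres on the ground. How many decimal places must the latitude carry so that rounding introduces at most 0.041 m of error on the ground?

7 decimal places

One degree of latitude covers 111120 m.
Rounding to N decimal places gives at most 0.5 × 10⁻ᴺ degrees of error, i.e. 0.5 × 10⁻ᴺ × 111120 m.
Need 0.5 × 111120 × 10⁻ᴺ ≤ 0.041 → 10⁻ᴺ ≤ 7.379e-07, so N ≥ 6.13.
At 6 places the error can reach 0.0556 m, but 7 places keeps it to 0.00556 m.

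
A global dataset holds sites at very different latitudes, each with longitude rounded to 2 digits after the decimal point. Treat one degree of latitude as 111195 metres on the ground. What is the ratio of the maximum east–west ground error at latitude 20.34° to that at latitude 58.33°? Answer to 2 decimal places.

1.79

Rounding to 2 decimal places leaves the longitude within ±0.005° of the true value.
At 20.34°: 0.005° × 111195 × cos 20.34° = 0.005 × 111195 × 0.9376 ≈ 521.31 m.
At 58.33°: 0.005° × 111195 × cos 58.33° = 0.005 × 111195 × 0.5250 ≈ 291.9 m.
The ratio reduces to cos 20.34° / cos 58.33° = 0.9376/0.5250 ≈ 1.7859.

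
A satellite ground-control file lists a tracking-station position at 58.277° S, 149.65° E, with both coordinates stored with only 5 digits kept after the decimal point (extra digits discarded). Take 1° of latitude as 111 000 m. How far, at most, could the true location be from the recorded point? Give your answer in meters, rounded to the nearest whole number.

Truncating at 5 decimal places can drop up to a full unit in the last place, so each coordinate may be off by as much as 1e-05°.
Latitude error → 1e-05 × 111000 = 1.11 m along the meridian.
E–W at 58.277°: 1e-05° × 111000 × cos 58.277° = 1e-05 × 111000 × 0.5258 ≈ 0.583653 m.
Combining orthogonally: (1.11² + 0.583653²)^½ ≈ 1.25409 m.

1 meters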